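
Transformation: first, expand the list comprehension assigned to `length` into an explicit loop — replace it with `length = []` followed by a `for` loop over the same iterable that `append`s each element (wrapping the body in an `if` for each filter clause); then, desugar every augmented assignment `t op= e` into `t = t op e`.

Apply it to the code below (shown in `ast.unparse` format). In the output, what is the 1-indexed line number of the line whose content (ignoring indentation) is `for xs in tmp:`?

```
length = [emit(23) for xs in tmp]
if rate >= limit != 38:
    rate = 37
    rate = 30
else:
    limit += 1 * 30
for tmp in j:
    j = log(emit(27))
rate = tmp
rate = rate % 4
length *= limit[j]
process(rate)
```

2

Transformed code:
length = []
for xs in tmp:
    length.append(emit(23))
if rate >= limit != 38:
    rate = 37
    rate = 30
else:
    limit = limit + 1 * 30
for tmp in j:
    j = log(emit(27))
rate = tmp
rate = rate % 4
length = length * limit[j]
process(rate)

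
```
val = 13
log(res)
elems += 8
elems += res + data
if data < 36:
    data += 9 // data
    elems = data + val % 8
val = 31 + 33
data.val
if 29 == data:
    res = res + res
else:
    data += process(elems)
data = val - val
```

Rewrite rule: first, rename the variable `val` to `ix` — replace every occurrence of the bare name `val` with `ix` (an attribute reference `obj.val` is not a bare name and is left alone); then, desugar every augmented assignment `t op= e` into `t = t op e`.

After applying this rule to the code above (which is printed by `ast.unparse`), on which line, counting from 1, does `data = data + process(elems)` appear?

Transformed code:
ix = 13
log(res)
elems = elems + 8
elems = elems + (res + data)
if data < 36:
    data = data + 9 // data
    elems = data + ix % 8
ix = 31 + 33
data.val
if 29 == data:
    res = res + res
else:
    data = data + process(elems)
data = ix - ix

13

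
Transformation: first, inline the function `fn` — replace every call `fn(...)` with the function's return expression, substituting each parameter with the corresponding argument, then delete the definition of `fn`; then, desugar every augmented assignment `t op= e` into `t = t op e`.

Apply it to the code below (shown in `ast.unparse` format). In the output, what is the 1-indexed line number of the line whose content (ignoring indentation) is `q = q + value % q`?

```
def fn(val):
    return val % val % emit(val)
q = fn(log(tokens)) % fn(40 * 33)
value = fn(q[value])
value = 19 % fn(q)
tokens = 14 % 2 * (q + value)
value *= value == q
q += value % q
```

6

Transformed code:
q = log(tokens) % log(tokens) % emit(log(tokens)) % (40 * 33 % (40 * 33) % emit(40 * 33))
value = q[value] % q[value] % emit(q[value])
value = 19 % (q % q % emit(q))
tokens = 14 % 2 * (q + value)
value = value * (value == q)
q = q + value % q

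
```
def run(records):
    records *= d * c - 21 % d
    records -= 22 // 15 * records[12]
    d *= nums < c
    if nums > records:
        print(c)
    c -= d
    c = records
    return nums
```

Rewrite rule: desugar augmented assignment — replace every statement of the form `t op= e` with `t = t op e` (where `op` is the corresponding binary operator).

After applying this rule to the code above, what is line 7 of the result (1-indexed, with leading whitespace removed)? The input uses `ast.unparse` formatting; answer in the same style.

c = c - d

Transformed code:
def run(records):
    records = records * (d * c - 21 % d)
    records = records - 22 // 15 * records[12]
    d = d * (nums < c)
    if nums > records:
        print(c)
    c = c - d
    c = records
    return nums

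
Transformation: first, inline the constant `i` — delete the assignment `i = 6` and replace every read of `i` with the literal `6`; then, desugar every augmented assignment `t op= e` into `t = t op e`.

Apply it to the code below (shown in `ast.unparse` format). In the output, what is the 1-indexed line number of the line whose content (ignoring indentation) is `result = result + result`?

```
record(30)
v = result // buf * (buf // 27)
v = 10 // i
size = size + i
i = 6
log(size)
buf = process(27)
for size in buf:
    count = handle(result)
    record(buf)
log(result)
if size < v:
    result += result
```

Transformed code:
record(30)
v = result // buf * (buf // 27)
v = 10 // 6
size = size + 6
log(size)
buf = process(27)
for size in buf:
    count = handle(result)
    record(buf)
log(result)
if size < v:
    result = result + result

12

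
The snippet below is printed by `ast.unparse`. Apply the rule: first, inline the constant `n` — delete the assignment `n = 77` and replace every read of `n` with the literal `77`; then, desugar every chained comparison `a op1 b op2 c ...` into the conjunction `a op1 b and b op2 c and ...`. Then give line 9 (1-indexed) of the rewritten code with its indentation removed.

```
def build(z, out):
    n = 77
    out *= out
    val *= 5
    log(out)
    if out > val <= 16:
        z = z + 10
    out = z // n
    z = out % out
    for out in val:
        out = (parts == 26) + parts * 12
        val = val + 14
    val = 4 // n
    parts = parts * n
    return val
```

for out in val:

Transformed code:
def build(z, out):
    out *= out
    val *= 5
    log(out)
    if out > val and val <= 16:
        z = z + 10
    out = z // 77
    z = out % out
    for out in val:
        out = (parts == 26) + parts * 12
        val = val + 14
    val = 4 // 77
    parts = parts * 77
    return val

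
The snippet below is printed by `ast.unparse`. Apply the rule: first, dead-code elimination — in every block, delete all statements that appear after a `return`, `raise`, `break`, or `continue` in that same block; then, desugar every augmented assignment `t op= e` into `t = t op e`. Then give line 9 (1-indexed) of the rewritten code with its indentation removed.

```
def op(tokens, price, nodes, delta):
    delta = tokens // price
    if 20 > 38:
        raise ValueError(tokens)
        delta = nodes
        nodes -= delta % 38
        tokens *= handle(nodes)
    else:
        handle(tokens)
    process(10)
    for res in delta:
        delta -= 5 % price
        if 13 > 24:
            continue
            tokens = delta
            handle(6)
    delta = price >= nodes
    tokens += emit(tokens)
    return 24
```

delta = delta - 5 % price

Transformed code:
def op(tokens, price, nodes, delta):
    delta = tokens // price
    if 20 > 38:
        raise ValueError(tokens)
    else:
        handle(tokens)
    process(10)
    for res in delta:
        delta = delta - 5 % price
        if 13 > 24:
            continue
    delta = price >= nodes
    tokens = tokens + emit(tokens)
    return 24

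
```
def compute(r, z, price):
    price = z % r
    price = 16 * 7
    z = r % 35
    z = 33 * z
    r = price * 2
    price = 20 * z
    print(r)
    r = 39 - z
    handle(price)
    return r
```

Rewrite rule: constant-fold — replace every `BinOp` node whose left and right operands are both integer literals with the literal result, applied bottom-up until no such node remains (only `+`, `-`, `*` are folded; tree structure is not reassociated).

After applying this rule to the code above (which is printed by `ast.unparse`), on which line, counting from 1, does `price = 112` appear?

Transformed code:
def compute(r, z, price):
    price = z % r
    price = 112
    z = r % 35
    z = 33 * z
    r = price * 2
    price = 20 * z
    print(r)
    r = 39 - z
    handle(price)
    return r

3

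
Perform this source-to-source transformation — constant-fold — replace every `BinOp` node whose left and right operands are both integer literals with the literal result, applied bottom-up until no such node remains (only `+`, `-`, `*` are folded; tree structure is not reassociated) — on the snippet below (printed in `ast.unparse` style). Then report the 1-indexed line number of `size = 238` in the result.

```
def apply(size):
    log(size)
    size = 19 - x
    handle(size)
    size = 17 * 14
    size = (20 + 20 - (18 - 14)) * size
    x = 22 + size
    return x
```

5

Transformed code:
def apply(size):
    log(size)
    size = 19 - x
    handle(size)
    size = 238
    size = 36 * size
    x = 22 + size
    return x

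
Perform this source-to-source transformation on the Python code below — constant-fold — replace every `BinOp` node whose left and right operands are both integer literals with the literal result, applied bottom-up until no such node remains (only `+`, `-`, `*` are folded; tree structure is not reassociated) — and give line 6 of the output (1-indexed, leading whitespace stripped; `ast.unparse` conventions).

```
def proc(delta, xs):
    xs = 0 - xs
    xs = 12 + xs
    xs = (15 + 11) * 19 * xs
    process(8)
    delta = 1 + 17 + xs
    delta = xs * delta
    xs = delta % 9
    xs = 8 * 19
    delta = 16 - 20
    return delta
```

Transformed code:
def proc(delta, xs):
    xs = 0 - xs
    xs = 12 + xs
    xs = 494 * xs
    process(8)
    delta = 18 + xs
    delta = xs * delta
    xs = delta % 9
    xs = 152
    delta = -4
    return delta

delta = 18 + xs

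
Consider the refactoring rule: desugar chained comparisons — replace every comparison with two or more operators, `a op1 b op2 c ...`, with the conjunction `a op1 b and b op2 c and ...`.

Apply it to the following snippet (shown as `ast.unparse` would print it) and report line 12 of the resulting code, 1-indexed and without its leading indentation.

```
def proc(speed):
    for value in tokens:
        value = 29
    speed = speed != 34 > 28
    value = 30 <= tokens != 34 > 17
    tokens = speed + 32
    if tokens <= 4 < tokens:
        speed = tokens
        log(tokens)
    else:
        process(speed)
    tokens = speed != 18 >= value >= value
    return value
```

tokens = speed != 18 and 18 >= value and (value >= value)

Transformed code:
def proc(speed):
    for value in tokens:
        value = 29
    speed = speed != 34 and 34 > 28
    value = 30 <= tokens and tokens != 34 and (34 > 17)
    tokens = speed + 32
    if tokens <= 4 and 4 < tokens:
        speed = tokens
        log(tokens)
    else:
        process(speed)
    tokens = speed != 18 and 18 >= value and (value >= value)
    return value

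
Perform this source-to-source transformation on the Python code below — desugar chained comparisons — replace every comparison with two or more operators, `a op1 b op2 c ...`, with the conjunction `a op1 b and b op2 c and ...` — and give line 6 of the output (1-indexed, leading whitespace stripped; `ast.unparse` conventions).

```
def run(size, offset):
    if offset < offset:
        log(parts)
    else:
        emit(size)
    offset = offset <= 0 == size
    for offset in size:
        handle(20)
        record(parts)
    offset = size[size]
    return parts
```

offset = offset <= 0 and 0 == size

Transformed code:
def run(size, offset):
    if offset < offset:
        log(parts)
    else:
        emit(size)
    offset = offset <= 0 and 0 == size
    for offset in size:
        handle(20)
        record(parts)
    offset = size[size]
    return parts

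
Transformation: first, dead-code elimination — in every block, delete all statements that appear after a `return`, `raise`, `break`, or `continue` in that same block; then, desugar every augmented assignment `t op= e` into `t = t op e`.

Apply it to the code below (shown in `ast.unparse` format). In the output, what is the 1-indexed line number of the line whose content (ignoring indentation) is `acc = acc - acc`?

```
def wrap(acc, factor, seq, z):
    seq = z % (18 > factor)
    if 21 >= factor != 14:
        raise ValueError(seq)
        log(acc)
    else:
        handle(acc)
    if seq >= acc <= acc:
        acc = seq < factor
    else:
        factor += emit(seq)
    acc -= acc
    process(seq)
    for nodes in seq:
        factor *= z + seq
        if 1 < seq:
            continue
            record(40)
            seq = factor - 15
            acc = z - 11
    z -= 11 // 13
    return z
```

Transformed code:
def wrap(acc, factor, seq, z):
    seq = z % (18 > factor)
    if 21 >= factor != 14:
        raise ValueError(seq)
    else:
        handle(acc)
    if seq >= acc <= acc:
        acc = seq < factor
    else:
        factor = factor + emit(seq)
    acc = acc - acc
    process(seq)
    for nodes in seq:
        factor = factor * (z + seq)
        if 1 < seq:
            continue
    z = z - 11 // 13
    return z

11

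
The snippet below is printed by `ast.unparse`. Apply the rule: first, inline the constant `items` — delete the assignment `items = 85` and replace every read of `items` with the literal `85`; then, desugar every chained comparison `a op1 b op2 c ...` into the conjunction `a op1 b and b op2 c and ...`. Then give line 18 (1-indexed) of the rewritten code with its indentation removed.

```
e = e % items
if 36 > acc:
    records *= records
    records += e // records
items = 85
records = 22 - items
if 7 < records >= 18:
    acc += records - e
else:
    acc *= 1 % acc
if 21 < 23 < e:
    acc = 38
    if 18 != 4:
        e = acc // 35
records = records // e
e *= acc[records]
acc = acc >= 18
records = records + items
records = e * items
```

Transformed code:
e = e % 85
if 36 > acc:
    records *= records
    records += e // records
records = 22 - 85
if 7 < records and records >= 18:
    acc += records - e
else:
    acc *= 1 % acc
if 21 < 23 and 23 < e:
    acc = 38
    if 18 != 4:
        e = acc // 35
records = records // e
e *= acc[records]
acc = acc >= 18
records = records + 85
records = e * 85

records = e * 85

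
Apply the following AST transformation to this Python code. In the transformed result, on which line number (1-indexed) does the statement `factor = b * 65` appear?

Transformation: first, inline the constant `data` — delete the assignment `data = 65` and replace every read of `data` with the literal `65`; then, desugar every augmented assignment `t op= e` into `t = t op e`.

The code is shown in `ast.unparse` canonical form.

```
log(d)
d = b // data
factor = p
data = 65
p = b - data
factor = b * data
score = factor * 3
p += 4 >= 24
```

5

Transformed code:
log(d)
d = b // 65
factor = p
p = b - 65
factor = b * 65
score = factor * 3
p = p + (4 >= 24)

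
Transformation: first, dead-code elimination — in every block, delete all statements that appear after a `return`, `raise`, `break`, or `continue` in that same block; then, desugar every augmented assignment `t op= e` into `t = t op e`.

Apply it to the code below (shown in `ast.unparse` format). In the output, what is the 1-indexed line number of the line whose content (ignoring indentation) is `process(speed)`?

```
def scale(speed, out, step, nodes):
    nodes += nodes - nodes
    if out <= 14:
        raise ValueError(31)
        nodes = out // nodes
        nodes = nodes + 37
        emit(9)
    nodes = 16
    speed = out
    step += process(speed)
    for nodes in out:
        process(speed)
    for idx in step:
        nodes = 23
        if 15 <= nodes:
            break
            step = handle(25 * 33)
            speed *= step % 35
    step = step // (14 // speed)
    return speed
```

9

Transformed code:
def scale(speed, out, step, nodes):
    nodes = nodes + (nodes - nodes)
    if out <= 14:
        raise ValueError(31)
    nodes = 16
    speed = out
    step = step + process(speed)
    for nodes in out:
        process(speed)
    for idx in step:
        nodes = 23
        if 15 <= nodes:
            break
    step = step // (14 // speed)
    return speed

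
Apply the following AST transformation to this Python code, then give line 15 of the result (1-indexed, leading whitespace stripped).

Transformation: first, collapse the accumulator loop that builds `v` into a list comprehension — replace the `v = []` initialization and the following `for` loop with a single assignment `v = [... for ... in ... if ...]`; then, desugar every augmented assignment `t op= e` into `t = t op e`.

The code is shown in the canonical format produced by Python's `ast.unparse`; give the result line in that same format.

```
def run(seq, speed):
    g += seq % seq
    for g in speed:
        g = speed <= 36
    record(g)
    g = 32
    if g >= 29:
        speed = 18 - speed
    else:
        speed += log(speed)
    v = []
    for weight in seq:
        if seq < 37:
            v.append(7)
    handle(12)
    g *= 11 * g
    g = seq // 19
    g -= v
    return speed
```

Transformed code:
def run(seq, speed):
    g = g + seq % seq
    for g in speed:
        g = speed <= 36
    record(g)
    g = 32
    if g >= 29:
        speed = 18 - speed
    else:
        speed = speed + log(speed)
    v = [7 for weight in seq if seq < 37]
    handle(12)
    g = g * (11 * g)
    g = seq // 19
    g = g - v
    return speed

g = g - v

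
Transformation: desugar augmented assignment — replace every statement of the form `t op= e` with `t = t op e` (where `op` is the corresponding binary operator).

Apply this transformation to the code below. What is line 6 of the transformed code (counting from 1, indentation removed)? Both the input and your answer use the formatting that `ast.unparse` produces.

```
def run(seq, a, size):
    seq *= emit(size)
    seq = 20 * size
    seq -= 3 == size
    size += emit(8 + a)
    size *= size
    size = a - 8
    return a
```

Transformed code:
def run(seq, a, size):
    seq = seq * emit(size)
    seq = 20 * size
    seq = seq - (3 == size)
    size = size + emit(8 + a)
    size = size * size
    size = a - 8
    return a

size = size * size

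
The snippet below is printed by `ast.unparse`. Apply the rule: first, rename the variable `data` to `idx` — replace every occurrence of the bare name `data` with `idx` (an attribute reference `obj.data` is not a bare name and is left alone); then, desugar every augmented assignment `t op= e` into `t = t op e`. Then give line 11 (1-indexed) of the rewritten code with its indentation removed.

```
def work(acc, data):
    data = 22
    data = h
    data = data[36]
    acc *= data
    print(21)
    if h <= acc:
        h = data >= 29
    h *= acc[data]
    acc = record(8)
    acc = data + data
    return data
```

acc = idx + idx

Transformed code:
def work(acc, idx):
    idx = 22
    idx = h
    idx = idx[36]
    acc = acc * idx
    print(21)
    if h <= acc:
        h = idx >= 29
    h = h * acc[idx]
    acc = record(8)
    acc = idx + idx
    return idx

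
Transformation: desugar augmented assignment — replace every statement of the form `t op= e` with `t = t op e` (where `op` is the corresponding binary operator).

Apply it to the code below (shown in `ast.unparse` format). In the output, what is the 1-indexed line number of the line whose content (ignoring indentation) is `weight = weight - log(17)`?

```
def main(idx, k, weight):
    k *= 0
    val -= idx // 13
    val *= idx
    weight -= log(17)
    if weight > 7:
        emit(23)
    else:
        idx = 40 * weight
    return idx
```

5

Transformed code:
def main(idx, k, weight):
    k = k * 0
    val = val - idx // 13
    val = val * idx
    weight = weight - log(17)
    if weight > 7:
        emit(23)
    else:
        idx = 40 * weight
    return idx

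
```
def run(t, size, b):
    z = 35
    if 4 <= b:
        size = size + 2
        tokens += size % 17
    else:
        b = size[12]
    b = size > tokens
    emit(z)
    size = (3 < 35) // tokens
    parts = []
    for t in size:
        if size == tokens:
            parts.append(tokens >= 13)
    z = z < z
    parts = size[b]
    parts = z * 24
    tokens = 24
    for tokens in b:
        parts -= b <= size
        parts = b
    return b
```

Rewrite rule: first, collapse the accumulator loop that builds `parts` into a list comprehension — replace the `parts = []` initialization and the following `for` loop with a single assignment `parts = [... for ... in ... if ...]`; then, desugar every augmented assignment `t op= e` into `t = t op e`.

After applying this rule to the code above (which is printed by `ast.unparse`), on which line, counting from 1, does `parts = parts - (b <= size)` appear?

17

Transformed code:
def run(t, size, b):
    z = 35
    if 4 <= b:
        size = size + 2
        tokens = tokens + size % 17
    else:
        b = size[12]
    b = size > tokens
    emit(z)
    size = (3 < 35) // tokens
    parts = [tokens >= 13 for t in size if size == tokens]
    z = z < z
    parts = size[b]
    parts = z * 24
    tokens = 24
    for tokens in b:
        parts = parts - (b <= size)
        parts = b
    return b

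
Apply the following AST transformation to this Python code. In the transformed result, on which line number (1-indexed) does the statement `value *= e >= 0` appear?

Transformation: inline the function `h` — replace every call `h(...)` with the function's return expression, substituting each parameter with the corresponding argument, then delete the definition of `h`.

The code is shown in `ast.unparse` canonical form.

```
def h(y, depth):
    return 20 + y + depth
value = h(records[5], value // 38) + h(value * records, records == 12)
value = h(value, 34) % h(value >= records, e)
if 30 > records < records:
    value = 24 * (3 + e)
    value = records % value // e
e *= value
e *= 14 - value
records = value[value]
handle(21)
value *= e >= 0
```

Transformed code:
value = 20 + records[5] + value // 38 + (20 + value * records + (records == 12))
value = (20 + value + 34) % (20 + (value >= records) + e)
if 30 > records < records:
    value = 24 * (3 + e)
    value = records % value // e
e *= value
e *= 14 - value
records = value[value]
handle(21)
value *= e >= 0

10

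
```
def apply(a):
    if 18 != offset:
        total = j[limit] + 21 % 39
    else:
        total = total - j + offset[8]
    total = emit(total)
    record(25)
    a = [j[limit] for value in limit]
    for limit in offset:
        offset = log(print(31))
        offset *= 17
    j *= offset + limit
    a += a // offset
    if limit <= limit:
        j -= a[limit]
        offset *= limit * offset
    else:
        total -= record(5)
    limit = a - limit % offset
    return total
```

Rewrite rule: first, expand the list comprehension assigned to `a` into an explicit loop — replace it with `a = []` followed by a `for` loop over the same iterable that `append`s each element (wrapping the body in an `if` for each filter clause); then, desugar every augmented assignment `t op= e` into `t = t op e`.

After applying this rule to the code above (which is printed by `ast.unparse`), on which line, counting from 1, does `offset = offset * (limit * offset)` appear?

Transformed code:
def apply(a):
    if 18 != offset:
        total = j[limit] + 21 % 39
    else:
        total = total - j + offset[8]
    total = emit(total)
    record(25)
    a = []
    for value in limit:
        a.append(j[limit])
    for limit in offset:
        offset = log(print(31))
        offset = offset * 17
    j = j * (offset + limit)
    a = a + a // offset
    if limit <= limit:
        j = j - a[limit]
        offset = offset * (limit * offset)
    else:
        total = total - record(5)
    limit = a - limit % offset
    return total

18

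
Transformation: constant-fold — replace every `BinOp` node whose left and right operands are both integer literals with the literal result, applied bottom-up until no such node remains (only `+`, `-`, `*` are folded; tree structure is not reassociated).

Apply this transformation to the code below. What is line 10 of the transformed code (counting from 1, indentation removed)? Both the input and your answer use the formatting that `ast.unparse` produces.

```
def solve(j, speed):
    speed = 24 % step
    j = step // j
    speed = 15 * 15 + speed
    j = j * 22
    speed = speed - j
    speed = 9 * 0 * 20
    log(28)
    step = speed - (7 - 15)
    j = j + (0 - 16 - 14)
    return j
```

j = j + -30

Transformed code:
def solve(j, speed):
    speed = 24 % step
    j = step // j
    speed = 225 + speed
    j = j * 22
    speed = speed - j
    speed = 0
    log(28)
    step = speed - -8
    j = j + -30
    return j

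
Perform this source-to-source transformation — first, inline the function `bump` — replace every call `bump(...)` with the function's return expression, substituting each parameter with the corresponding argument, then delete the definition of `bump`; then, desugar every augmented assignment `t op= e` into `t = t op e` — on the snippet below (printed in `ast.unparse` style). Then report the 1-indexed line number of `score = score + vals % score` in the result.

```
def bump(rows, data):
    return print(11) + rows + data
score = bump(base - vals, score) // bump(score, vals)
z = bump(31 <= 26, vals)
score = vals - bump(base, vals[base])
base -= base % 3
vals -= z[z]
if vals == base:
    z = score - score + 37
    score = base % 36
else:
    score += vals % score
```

Transformed code:
score = (print(11) + (base - vals) + score) // (print(11) + score + vals)
z = print(11) + (31 <= 26) + vals
score = vals - (print(11) + base + vals[base])
base = base - base % 3
vals = vals - z[z]
if vals == base:
    z = score - score + 37
    score = base % 36
else:
    score = score + vals % score

10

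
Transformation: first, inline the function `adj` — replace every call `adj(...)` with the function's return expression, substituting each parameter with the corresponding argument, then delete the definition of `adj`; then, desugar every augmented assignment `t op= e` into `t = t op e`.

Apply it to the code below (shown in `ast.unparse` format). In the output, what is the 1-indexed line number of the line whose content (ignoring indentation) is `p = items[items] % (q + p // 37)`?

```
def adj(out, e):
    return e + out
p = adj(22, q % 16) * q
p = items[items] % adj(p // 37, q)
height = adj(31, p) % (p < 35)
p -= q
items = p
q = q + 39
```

2

Transformed code:
p = (q % 16 + 22) * q
p = items[items] % (q + p // 37)
height = (p + 31) % (p < 35)
p = p - q
items = p
q = q + 39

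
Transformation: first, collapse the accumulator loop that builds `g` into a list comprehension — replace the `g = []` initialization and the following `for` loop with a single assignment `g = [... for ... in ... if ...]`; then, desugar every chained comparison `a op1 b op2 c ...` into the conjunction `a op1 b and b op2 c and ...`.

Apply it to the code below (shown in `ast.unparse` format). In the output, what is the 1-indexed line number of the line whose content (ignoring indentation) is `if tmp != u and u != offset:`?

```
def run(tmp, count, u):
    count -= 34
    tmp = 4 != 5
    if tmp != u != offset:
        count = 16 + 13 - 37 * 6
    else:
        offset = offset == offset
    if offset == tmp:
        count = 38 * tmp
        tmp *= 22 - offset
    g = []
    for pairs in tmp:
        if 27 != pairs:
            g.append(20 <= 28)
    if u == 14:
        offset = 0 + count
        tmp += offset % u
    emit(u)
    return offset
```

4

Transformed code:
def run(tmp, count, u):
    count -= 34
    tmp = 4 != 5
    if tmp != u and u != offset:
        count = 16 + 13 - 37 * 6
    else:
        offset = offset == offset
    if offset == tmp:
        count = 38 * tmp
        tmp *= 22 - offset
    g = [20 <= 28 for pairs in tmp if 27 != pairs]
    if u == 14:
        offset = 0 + count
        tmp += offset % u
    emit(u)
    return offset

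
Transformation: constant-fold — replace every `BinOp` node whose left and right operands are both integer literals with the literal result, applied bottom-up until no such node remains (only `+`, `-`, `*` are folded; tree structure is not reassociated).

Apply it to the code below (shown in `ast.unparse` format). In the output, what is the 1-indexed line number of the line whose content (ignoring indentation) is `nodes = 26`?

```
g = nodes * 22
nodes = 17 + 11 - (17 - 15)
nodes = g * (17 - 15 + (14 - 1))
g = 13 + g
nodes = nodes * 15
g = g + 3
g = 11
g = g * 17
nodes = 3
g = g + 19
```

2

Transformed code:
g = nodes * 22
nodes = 26
nodes = g * 15
g = 13 + g
nodes = nodes * 15
g = g + 3
g = 11
g = g * 17
nodes = 3
g = g + 19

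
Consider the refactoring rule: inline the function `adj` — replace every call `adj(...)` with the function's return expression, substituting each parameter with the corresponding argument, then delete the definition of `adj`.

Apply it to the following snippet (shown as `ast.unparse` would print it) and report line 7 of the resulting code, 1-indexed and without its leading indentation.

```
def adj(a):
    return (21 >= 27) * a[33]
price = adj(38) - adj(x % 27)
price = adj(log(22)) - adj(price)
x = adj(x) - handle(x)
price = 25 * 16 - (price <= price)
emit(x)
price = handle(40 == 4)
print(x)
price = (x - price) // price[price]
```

print(x)

Transformed code:
price = (21 >= 27) * 38[33] - (21 >= 27) * (x % 27)[33]
price = (21 >= 27) * log(22)[33] - (21 >= 27) * price[33]
x = (21 >= 27) * x[33] - handle(x)
price = 25 * 16 - (price <= price)
emit(x)
price = handle(40 == 4)
print(x)
price = (x - price) // price[price]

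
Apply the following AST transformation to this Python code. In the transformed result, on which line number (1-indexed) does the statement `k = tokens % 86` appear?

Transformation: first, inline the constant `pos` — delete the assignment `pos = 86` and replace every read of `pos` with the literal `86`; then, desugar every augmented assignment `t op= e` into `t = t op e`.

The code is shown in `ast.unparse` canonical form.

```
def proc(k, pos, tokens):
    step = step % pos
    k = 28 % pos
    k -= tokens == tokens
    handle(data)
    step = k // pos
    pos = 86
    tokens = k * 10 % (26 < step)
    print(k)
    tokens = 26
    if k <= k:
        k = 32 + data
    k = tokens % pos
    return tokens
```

12

Transformed code:
def proc(k, pos, tokens):
    step = step % 86
    k = 28 % 86
    k = k - (tokens == tokens)
    handle(data)
    step = k // 86
    tokens = k * 10 % (26 < step)
    print(k)
    tokens = 26
    if k <= k:
        k = 32 + data
    k = tokens % 86
    return tokens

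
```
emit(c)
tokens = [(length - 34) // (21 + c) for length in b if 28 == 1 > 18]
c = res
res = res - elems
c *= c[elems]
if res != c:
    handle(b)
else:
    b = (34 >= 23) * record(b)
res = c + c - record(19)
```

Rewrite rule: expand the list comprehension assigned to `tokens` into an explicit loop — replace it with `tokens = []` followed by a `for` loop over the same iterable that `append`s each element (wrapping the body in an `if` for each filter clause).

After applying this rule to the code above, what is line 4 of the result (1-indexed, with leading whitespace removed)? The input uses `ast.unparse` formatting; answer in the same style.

Transformed code:
emit(c)
tokens = []
for length in b:
    if 28 == 1 > 18:
        tokens.append((length - 34) // (21 + c))
c = res
res = res - elems
c *= c[elems]
if res != c:
    handle(b)
else:
    b = (34 >= 23) * record(b)
res = c + c - record(19)

if 28 == 1 > 18:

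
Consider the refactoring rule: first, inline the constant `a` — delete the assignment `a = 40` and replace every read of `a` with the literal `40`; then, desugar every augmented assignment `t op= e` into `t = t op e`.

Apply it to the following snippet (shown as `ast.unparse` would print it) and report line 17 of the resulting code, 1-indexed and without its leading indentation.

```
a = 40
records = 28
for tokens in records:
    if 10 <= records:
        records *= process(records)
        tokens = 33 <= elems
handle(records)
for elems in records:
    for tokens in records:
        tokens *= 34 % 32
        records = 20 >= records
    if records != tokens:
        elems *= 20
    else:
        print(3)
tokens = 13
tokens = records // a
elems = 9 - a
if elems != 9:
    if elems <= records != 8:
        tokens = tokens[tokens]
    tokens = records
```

elems = 9 - 40

Transformed code:
records = 28
for tokens in records:
    if 10 <= records:
        records = records * process(records)
        tokens = 33 <= elems
handle(records)
for elems in records:
    for tokens in records:
        tokens = tokens * (34 % 32)
        records = 20 >= records
    if records != tokens:
        elems = elems * 20
    else:
        print(3)
tokens = 13
tokens = records // 40
elems = 9 - 40
if elems != 9:
    if elems <= records != 8:
        tokens = tokens[tokens]
    tokens = records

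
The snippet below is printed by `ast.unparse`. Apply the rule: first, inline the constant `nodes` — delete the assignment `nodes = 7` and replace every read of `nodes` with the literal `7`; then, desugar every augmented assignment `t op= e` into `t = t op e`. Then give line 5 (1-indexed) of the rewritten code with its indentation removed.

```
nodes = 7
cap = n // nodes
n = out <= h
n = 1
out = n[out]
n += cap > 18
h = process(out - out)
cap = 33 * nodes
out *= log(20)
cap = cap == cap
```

n = n + (cap > 18)

Transformed code:
cap = n // 7
n = out <= h
n = 1
out = n[out]
n = n + (cap > 18)
h = process(out - out)
cap = 33 * 7
out = out * log(20)
cap = cap == cap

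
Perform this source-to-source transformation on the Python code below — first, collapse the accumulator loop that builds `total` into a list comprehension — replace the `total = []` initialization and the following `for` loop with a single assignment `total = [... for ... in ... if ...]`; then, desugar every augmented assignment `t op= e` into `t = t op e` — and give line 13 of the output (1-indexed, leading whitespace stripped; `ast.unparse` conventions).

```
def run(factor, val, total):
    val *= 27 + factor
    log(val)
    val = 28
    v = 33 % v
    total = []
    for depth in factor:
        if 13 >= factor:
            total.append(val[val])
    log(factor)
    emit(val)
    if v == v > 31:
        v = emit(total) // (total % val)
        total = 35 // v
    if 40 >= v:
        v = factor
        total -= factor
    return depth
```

v = factor

Transformed code:
def run(factor, val, total):
    val = val * (27 + factor)
    log(val)
    val = 28
    v = 33 % v
    total = [val[val] for depth in factor if 13 >= factor]
    log(factor)
    emit(val)
    if v == v > 31:
        v = emit(total) // (total % val)
        total = 35 // v
    if 40 >= v:
        v = factor
        total = total - factor
    return depth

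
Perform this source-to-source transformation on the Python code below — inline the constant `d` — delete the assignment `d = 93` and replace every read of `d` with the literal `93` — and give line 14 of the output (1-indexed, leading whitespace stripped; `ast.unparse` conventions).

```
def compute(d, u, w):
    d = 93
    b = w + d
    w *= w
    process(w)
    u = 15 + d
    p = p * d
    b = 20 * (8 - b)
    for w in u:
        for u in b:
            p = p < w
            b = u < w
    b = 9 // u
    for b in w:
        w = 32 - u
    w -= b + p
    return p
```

w = 32 - u

Transformed code:
def compute(d, u, w):
    b = w + 93
    w *= w
    process(w)
    u = 15 + 93
    p = p * 93
    b = 20 * (8 - b)
    for w in u:
        for u in b:
            p = p < w
            b = u < w
    b = 9 // u
    for b in w:
        w = 32 - u
    w -= b + p
    return p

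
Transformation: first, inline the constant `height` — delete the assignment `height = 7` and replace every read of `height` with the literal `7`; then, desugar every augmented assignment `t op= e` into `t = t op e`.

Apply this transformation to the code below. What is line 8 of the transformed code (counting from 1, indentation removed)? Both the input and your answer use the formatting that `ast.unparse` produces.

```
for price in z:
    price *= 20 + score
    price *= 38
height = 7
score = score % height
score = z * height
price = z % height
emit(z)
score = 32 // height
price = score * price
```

score = 32 // 7

Transformed code:
for price in z:
    price = price * (20 + score)
    price = price * 38
score = score % 7
score = z * 7
price = z % 7
emit(z)
score = 32 // 7
price = score * price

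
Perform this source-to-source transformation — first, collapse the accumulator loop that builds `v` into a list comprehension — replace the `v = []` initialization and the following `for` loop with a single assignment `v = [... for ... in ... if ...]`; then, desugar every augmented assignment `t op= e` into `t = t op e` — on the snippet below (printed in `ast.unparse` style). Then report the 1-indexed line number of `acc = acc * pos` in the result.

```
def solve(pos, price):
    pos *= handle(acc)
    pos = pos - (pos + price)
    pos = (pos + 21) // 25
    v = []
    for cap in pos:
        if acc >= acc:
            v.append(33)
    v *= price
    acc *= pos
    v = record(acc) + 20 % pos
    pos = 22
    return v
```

7

Transformed code:
def solve(pos, price):
    pos = pos * handle(acc)
    pos = pos - (pos + price)
    pos = (pos + 21) // 25
    v = [33 for cap in pos if acc >= acc]
    v = v * price
    acc = acc * pos
    v = record(acc) + 20 % pos
    pos = 22
    return v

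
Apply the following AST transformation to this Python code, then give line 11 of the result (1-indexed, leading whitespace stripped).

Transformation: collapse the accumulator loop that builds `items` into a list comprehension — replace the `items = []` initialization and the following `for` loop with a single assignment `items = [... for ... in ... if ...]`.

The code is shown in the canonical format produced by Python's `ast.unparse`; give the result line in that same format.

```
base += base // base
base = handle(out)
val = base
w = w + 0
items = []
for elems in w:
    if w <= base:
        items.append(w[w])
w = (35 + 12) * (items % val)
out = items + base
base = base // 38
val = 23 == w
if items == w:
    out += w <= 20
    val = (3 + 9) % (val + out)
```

Transformed code:
base += base // base
base = handle(out)
val = base
w = w + 0
items = [w[w] for elems in w if w <= base]
w = (35 + 12) * (items % val)
out = items + base
base = base // 38
val = 23 == w
if items == w:
    out += w <= 20
    val = (3 + 9) % (val + out)

out += w <= 20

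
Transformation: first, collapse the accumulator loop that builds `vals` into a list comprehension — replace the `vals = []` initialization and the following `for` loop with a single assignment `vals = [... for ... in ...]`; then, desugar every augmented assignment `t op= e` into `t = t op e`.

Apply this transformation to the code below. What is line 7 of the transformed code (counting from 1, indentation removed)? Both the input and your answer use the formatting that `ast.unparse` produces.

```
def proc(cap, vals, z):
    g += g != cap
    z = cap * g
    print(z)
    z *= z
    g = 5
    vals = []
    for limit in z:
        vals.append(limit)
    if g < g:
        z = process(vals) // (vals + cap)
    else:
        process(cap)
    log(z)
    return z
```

Transformed code:
def proc(cap, vals, z):
    g = g + (g != cap)
    z = cap * g
    print(z)
    z = z * z
    g = 5
    vals = [limit for limit in z]
    if g < g:
        z = process(vals) // (vals + cap)
    else:
        process(cap)
    log(z)
    return z

vals = [limit for limit in z]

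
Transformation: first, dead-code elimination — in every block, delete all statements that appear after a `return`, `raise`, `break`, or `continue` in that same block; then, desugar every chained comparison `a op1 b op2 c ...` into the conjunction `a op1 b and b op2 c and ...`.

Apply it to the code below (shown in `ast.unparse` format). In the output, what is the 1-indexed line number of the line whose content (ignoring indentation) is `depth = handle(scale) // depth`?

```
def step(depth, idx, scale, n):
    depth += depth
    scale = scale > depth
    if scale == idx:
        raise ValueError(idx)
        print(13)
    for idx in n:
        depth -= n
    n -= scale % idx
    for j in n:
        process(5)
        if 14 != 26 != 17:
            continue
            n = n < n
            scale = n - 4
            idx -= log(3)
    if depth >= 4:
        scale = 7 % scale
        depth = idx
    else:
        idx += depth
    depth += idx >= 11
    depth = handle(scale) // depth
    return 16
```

19

Transformed code:
def step(depth, idx, scale, n):
    depth += depth
    scale = scale > depth
    if scale == idx:
        raise ValueError(idx)
    for idx in n:
        depth -= n
    n -= scale % idx
    for j in n:
        process(5)
        if 14 != 26 and 26 != 17:
            continue
    if depth >= 4:
        scale = 7 % scale
        depth = idx
    else:
        idx += depth
    depth += idx >= 11
    depth = handle(scale) // depth
    return 16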